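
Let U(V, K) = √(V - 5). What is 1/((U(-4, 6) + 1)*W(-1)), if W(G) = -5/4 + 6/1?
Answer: 2/95 - 6*I/95 ≈ 0.021053 - 0.063158*I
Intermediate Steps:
U(V, K) = √(-5 + V)
W(G) = 19/4 (W(G) = -5*¼ + 6*1 = -5/4 + 6 = 19/4)
1/((U(-4, 6) + 1)*W(-1)) = 1/((√(-5 - 4) + 1)*(19/4)) = 1/((√(-9) + 1)*(19/4)) = 1/((3*I + 1)*(19/4)) = 1/((1 + 3*I)*(19/4)) = 1/(19/4 + 57*I/4) = 8*(19/4 - 57*I/4)/1805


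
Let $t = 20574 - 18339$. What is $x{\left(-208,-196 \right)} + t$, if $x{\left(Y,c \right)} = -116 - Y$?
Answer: $2327$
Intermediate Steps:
$t = 2235$
$x{\left(-208,-196 \right)} + t = \left(-116 - -208\right) + 2235 = \left(-116 + 208\right) + 2235 = 92 + 2235 = 2327$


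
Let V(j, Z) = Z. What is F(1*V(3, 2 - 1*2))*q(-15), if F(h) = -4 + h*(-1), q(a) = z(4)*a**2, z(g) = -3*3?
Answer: 8100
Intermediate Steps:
z(g) = -9
q(a) = -9*a**2
F(h) = -4 - h
F(1*V(3, 2 - 1*2))*q(-15) = (-4 - (2 - 1*2))*(-9*(-15)**2) = (-4 - (2 - 2))*(-9*225) = (-4 - 0)*(-2025) = (-4 - 1*0)*(-2025) = (-4 + 0)*(-2025) = -4*(-2025) = 8100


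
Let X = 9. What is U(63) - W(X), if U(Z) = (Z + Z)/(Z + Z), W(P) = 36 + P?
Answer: -44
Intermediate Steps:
U(Z) = 1 (U(Z) = (2*Z)/((2*Z)) = (2*Z)*(1/(2*Z)) = 1)
U(63) - W(X) = 1 - (36 + 9) = 1 - 1*45 = 1 - 45 = -44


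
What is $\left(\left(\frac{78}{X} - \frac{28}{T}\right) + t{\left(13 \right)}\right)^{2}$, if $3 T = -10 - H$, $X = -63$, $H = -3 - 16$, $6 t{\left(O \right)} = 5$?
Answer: $\frac{167281}{1764} \approx 94.83$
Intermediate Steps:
$t{\left(O \right)} = \frac{5}{6}$ ($t{\left(O \right)} = \frac{1}{6} \cdot 5 = \frac{5}{6}$)
$H = -19$ ($H = -3 - 16 = -19$)
$T = 3$ ($T = \frac{-10 - -19}{3} = \frac{-10 + 19}{3} = \frac{1}{3} \cdot 9 = 3$)
$\left(\left(\frac{78}{X} - \frac{28}{T}\right) + t{\left(13 \right)}\right)^{2} = \left(\left(\frac{78}{-63} - \frac{28}{3}\right) + \frac{5}{6}\right)^{2} = \left(\left(78 \left(- \frac{1}{63}\right) - \frac{28}{3}\right) + \frac{5}{6}\right)^{2} = \left(\left(- \frac{26}{21} - \frac{28}{3}\right) + \frac{5}{6}\right)^{2} = \left(- \frac{74}{7} + \frac{5}{6}\right)^{2} = \left(- \frac{409}{42}\right)^{2} = \frac{167281}{1764}$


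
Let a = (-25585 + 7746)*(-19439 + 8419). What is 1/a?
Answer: 1/196585780 ≈ 5.0868e-9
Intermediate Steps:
a = 196585780 (a = -17839*(-11020) = 196585780)
1/a = 1/196585780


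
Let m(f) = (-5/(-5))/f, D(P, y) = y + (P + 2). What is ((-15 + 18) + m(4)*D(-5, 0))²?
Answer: 81/16 ≈ 5.0625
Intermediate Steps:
D(P, y) = 2 + P + y (D(P, y) = y + (2 + P) = 2 + P + y)
m(f) = 1/f (m(f) = (-5*(-⅕))/f = 1/f)
((-15 + 18) + m(4)*D(-5, 0))² = ((-15 + 18) + (2 - 5 + 0)/4)² = (3 + (¼)*(-3))² = (3 - ¾)² = (9/4)² = 81/16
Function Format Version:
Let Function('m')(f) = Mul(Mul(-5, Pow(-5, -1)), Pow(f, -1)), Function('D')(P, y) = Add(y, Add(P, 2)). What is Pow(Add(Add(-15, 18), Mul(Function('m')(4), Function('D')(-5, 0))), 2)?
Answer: Rational(81, 16) ≈ 5.0625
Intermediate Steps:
Function('D')(P, y) = Add(2, P, y) (Function('D')(P, y) = Add(y, Add(2, P)) = Add(2, P, y))
Function('m')(f) = Pow(f, -1) (Function('m')(f) = Mul(Mul(-5, Rational(-1, 5)), Pow(f, -1)) = Mul(1, Pow(f, -1)) = Pow(f, -1))
Pow(Add(Add(-15, 18), Mul(Function('m')(4), Function('D')(-5, 0))), 2) = Pow(Add(Add(-15, 18), Mul(Pow(4, -1), Add(2, -5, 0))), 2) = Pow(Add(3, Mul(Rational(1, 4), -3)), 2) = Pow(Add(3, Rational(-3, 4)), 2) = Pow(Rational(9, 4), 2) = Rational(81, 16)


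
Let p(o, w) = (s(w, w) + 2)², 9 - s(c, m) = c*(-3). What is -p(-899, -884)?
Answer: -6974881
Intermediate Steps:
s(c, m) = 9 + 3*c (s(c, m) = 9 - c*(-3) = 9 - (-3)*c = 9 + 3*c)
p(o, w) = (11 + 3*w)² (p(o, w) = ((9 + 3*w) + 2)² = (11 + 3*w)²)
-p(-899, -884) = -(11 + 3*(-884))² = -(11 - 2652)² = -1*(-2641)² = -1*6974881 = -6974881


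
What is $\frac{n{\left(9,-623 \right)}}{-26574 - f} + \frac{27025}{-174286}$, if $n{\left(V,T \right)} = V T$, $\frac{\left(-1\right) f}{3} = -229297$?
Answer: $- \frac{2036799447}{13835694110} \approx -0.14721$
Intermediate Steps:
$f = 687891$ ($f = \left(-3\right) \left(-229297\right) = 687891$)
$n{\left(V,T \right)} = T V$
$\frac{n{\left(9,-623 \right)}}{-26574 - f} + \frac{27025}{-174286} = \frac{\left(-623\right) 9}{-26574 - 687891} + \frac{27025}{-174286} = - \frac{5607}{-26574 - 687891} + 27025 \left(- \frac{1}{174286}\right) = - \frac{5607}{-714465} - \frac{27025}{174286} = \left(-5607\right) \left(- \frac{1}{714465}\right) - \frac{27025}{174286} = \frac{623}{79385} - \frac{27025}{174286} = - \frac{2036799447}{13835694110}$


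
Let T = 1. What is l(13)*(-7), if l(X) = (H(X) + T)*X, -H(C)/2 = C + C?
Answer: 4641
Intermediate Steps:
H(C) = -4*C (H(C) = -2*(C + C) = -4*C)
l(X) = X*(1 - 4*X) (l(X) = (-4*X + 1)*X = (1 - 4*X)*X = X*(1 - 4*X))
l(13)*(-7) = (13*(1 - 4*13))*(-7) = (13*(1 - 52))*(-7) = (13*(-51))*(-7) = -663*(-7) = 4641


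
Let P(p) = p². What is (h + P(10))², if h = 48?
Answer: 21904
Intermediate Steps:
(h + P(10))² = (48 + 10²)² = (48 + 100)² = 148² = 21904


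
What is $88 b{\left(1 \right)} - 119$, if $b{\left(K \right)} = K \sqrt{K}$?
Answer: $-31$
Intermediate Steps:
$b{\left(K \right)} = K^{\frac{3}{2}}$
$88 b{\left(1 \right)} - 119 = 88 \cdot 1^{\frac{3}{2}} - 119 = 88 \cdot 1 - 119 = 88 - 119 = -31$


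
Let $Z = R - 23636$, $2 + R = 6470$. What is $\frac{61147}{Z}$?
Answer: $- \frac{61147}{17168} \approx -3.5617$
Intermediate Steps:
$R = 6468$ ($R = -2 + 6470 = 6468$)
$Z = -17168$ ($Z = 6468 - 23636 = -17168$)
$\frac{61147}{Z} = \frac{61147}{-17168} = 61147 \left(- \frac{1}{17168}\right) = - \frac{61147}{17168}$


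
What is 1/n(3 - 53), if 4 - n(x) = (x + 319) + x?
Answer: -1/215 ≈ -0.0046512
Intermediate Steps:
n(x) = -315 - 2*x (n(x) = 4 - ((x + 319) + x) = 4 - ((319 + x) + x) = 4 - (319 + 2*x) = 4 + (-319 - 2*x) = -315 - 2*x)
1/n(3 - 53) = 1/(-315 - 2*(3 - 53)) = 1/(-315 - 2*(-50)) = 1/(-315 + 100) = 1/(-215) = -1/215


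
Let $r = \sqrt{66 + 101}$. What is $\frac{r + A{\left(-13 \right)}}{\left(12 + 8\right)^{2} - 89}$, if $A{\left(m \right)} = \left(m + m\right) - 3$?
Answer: $- \frac{29}{311} + \frac{\sqrt{167}}{311} \approx -0.051695$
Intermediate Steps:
$A{\left(m \right)} = -3 + 2 m$ ($A{\left(m \right)} = 2 m - 3 = -3 + 2 m$)
$r = \sqrt{167} \approx 12.923$
$\frac{r + A{\left(-13 \right)}}{\left(12 + 8\right)^{2} - 89} = \frac{\sqrt{167} + \left(-3 + 2 \left(-13\right)\right)}{\left(12 + 8\right)^{2} - 89} = \frac{\sqrt{167} - 29}{20^{2} - 89} = \frac{\sqrt{167} - 29}{400 - 89} = \frac{-29 + \sqrt{167}}{311} = \left(-29 + \sqrt{167}\right) \frac{1}{311} = - \frac{29}{311} + \frac{\sqrt{167}}{311}$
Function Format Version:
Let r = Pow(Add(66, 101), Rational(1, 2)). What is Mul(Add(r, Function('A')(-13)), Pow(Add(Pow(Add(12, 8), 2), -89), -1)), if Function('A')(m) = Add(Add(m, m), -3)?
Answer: Add(Rational(-29, 311), Mul(Rational(1, 311), Pow(167, Rational(1, 2)))) ≈ -0.051695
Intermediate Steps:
Function('A')(m) = Add(-3, Mul(2, m)) (Function('A')(m) = Add(Mul(2, m), -3) = Add(-3, Mul(2, m)))
r = Pow(167, Rational(1, 2)) ≈ 12.923
Mul(Add(r, Function('A')(-13)), Pow(Add(Pow(Add(12, 8), 2), -89), -1)) = Mul(Add(Pow(167, Rational(1, 2)), Add(-3, Mul(2, -13))), Pow(Add(Pow(Add(12, 8), 2), -89), -1)) = Mul(Add(Pow(167, Rational(1, 2)), Add(-3, -26)), Pow(Add(Pow(20, 2), -89), -1)) = Mul(Add(Pow(167, Rational(1, 2)), -29), Pow(Add(400, -89), -1)) = Mul(Add(-29, Pow(167, Rational(1, 2))), Pow(311, -1)) = Mul(Add(-29, Pow(167, Rational(1, 2))), Rational(1, 311)) = Add(Rational(-29, 311), Mul(Rational(1, 311), Pow(167, Rational(1, 2))))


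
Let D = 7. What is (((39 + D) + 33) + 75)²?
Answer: 23716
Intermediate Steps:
(((39 + D) + 33) + 75)² = (((39 + 7) + 33) + 75)² = ((46 + 33) + 75)² = (79 + 75)² = 154² = 23716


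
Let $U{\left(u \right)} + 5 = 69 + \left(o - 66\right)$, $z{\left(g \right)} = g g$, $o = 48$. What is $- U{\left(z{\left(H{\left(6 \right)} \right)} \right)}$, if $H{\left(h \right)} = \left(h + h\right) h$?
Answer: $-46$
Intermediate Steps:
$H{\left(h \right)} = 2 h^{2}$ ($H{\left(h \right)} = 2 h h = 2 h^{2}$)
$z{\left(g \right)} = g^{2}$
$U{\left(u \right)} = 46$ ($U{\left(u \right)} = -5 + \left(69 + \left(48 - 66\right)\right) = -5 + \left(69 - 18\right) = -5 + 51 = 46$)
$- U{\left(z{\left(H{\left(6 \right)} \right)} \right)} = \left(-1\right) 46 = -46$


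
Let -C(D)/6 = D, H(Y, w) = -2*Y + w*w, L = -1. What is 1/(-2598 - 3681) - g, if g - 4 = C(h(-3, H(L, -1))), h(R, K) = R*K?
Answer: -364183/6279 ≈ -58.000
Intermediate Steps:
H(Y, w) = w² - 2*Y (H(Y, w) = -2*Y + w² = w² - 2*Y)
h(R, K) = K*R
C(D) = -6*D
g = 58 (g = 4 - 6*((-1)² - 2*(-1))*(-3) = 4 - 6*(1 + 2)*(-3) = 4 - 18*(-3) = 4 - 6*(-9) = 4 + 54 = 58)
1/(-2598 - 3681) - g = 1/(-2598 - 3681) - 1*58 = 1/(-6279) - 58 = -1/6279 - 58 = -364183/6279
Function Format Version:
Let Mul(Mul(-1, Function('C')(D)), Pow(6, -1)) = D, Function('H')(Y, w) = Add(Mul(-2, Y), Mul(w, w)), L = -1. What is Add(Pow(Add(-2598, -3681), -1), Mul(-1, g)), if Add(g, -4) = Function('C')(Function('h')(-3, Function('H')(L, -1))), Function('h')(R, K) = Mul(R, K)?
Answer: Rational(-364183, 6279) ≈ -58.000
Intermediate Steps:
Function('H')(Y, w) = Add(Pow(w, 2), Mul(-2, Y)) (Function('H')(Y, w) = Add(Mul(-2, Y), Pow(w, 2)) = Add(Pow(w, 2), Mul(-2, Y)))
Function('h')(R, K) = Mul(K, R)
Function('C')(D) = Mul(-6, D)
g = 58 (g = Add(4, Mul(-6, Mul(Add(Pow(-1, 2), Mul(-2, -1)), -3))) = Add(4, Mul(-6, Mul(Add(1, 2), -3))) = Add(4, Mul(-6, Mul(3, -3))) = Add(4, Mul(-6, -9)) = Add(4, 54) = 58)
Add(Pow(Add(-2598, -3681), -1), Mul(-1, g)) = Add(Pow(Add(-2598, -3681), -1), Mul(-1, 58)) = Add(Pow(-6279, -1), -58) = Add(Rational(-1, 6279), -58) = Rational(-364183, 6279)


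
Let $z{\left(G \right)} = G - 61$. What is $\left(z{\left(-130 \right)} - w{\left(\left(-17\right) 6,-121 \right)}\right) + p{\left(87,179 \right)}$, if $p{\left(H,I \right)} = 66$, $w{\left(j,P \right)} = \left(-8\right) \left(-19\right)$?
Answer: $-277$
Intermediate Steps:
$w{\left(j,P \right)} = 152$
$z{\left(G \right)} = -61 + G$
$\left(z{\left(-130 \right)} - w{\left(\left(-17\right) 6,-121 \right)}\right) + p{\left(87,179 \right)} = \left(\left(-61 - 130\right) - 152\right) + 66 = \left(-191 - 152\right) + 66 = -343 + 66 = -277$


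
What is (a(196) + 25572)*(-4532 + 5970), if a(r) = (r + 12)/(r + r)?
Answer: 1801891652/49 ≈ 3.6773e+7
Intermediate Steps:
a(r) = (12 + r)/(2*r) (a(r) = (12 + r)/((2*r)) = (12 + r)*(1/(2*r)) = (12 + r)/(2*r))
(a(196) + 25572)*(-4532 + 5970) = ((½)*(12 + 196)/196 + 25572)*(-4532 + 5970) = ((½)*(1/196)*208 + 25572)*1438 = (26/49 + 25572)*1438 = (1253054/49)*1438 = 1801891652/49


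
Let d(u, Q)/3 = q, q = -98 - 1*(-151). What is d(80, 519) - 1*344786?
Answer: -344627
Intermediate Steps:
q = 53 (q = -98 + 151 = 53)
d(u, Q) = 159 (d(u, Q) = 3*53 = 159)
d(80, 519) - 1*344786 = 159 - 1*344786 = 159 - 344786 = -344627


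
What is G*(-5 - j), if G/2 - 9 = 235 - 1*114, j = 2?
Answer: -1820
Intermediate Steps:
G = 260 (G = 18 + 2*(235 - 1*114) = 18 + 2*(235 - 114) = 18 + 2*121 = 18 + 242 = 260)
G*(-5 - j) = 260*(-5 - 1*2) = 260*(-5 - 2) = 260*(-7) = -1820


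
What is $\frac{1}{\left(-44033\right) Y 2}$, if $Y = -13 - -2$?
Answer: $\frac{1}{968726} \approx 1.0323 \cdot 10^{-6}$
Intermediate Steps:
$Y = -11$ ($Y = -13 + 2 = -11$)
$\frac{1}{\left(-44033\right) Y 2} = \frac{1}{\left(-44033\right) \left(\left(-11\right) 2\right)} = \frac{1}{\left(-44033\right) \left(-22\right)} = \frac{1}{968726}$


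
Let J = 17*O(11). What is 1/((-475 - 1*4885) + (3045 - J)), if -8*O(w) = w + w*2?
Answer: -8/17959 ≈ -0.00044546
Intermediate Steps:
O(w) = -3*w/8 (O(w) = -(w + w*2)/8 = -(w + 2*w)/8 = -3*w/8)
J = -561/8 (J = 17*(-3/8*11) = 17*(-33/8) = -561/8 ≈ -70.125)
1/((-475 - 1*4885) + (3045 - J)) = 1/((-475 - 1*4885) + (3045 - 1*(-561/8))) = 1/((-475 - 4885) + (3045 + 561/8)) = 1/(-5360 + 24921/8) = 1/(-17959/8) = -8/17959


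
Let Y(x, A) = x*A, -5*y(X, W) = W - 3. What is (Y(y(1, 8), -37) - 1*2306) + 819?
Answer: -1450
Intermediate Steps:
y(X, W) = ⅗ - W/5 (y(X, W) = -(W - 3)/5 = -(-3 + W)/5 = ⅗ - W/5)
Y(x, A) = A*x
(Y(y(1, 8), -37) - 1*2306) + 819 = (-37*(⅗ - ⅕*8) - 1*2306) + 819 = (-37*(⅗ - 8/5) - 2306) + 819 = (-37*(-1) - 2306) + 819 = (37 - 2306) + 819 = -2269 + 819 = -1450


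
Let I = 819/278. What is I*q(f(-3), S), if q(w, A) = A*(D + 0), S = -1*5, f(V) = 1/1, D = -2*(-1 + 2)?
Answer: 4095/139 ≈ 29.460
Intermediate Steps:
D = -2 (D = -2*1 = -2)
f(V) = 1
S = -5
q(w, A) = -2*A (q(w, A) = A*(-2 + 0) = A*(-2) = -2*A)
I = 819/278 (I = 819*(1/278) = 819/278 ≈ 2.9460)
I*q(f(-3), S) = 819*(-2*(-5))/278 = (819/278)*10 = 4095/139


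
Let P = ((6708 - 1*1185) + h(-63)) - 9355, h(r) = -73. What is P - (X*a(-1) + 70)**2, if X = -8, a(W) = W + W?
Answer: -11301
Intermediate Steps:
a(W) = 2*W
P = -3905 (P = ((6708 - 1*1185) - 73) - 9355 = ((6708 - 1185) - 73) - 9355 = (5523 - 73) - 9355 = 5450 - 9355 = -3905)
P - (X*a(-1) + 70)**2 = -3905 - (-16*(-1) + 70)**2 = -3905 - (-8*(-2) + 70)**2 = -3905 - (16 + 70)**2 = -3905 - 1*86**2 = -3905 - 1*7396 = -3905 - 7396 = -11301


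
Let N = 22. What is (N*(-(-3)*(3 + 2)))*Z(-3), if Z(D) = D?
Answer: -990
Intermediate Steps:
(N*(-(-3)*(3 + 2)))*Z(-3) = (22*(-(-3)*(3 + 2)))*(-3) = (22*(-(-3)*5))*(-3) = (22*(-3*(-5)))*(-3) = (22*15)*(-3) = 330*(-3) = -990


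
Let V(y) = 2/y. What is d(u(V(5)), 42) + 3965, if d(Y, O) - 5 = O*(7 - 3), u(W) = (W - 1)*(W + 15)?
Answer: 4138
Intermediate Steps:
u(W) = (-1 + W)*(15 + W)
d(Y, O) = 5 + 4*O (d(Y, O) = 5 + O*(7 - 3) = 5 + O*4 = 5 + 4*O)
d(u(V(5)), 42) + 3965 = (5 + 4*42) + 3965 = (5 + 168) + 3965 = 173 + 3965 = 4138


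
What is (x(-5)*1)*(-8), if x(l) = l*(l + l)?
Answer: -400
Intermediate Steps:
x(l) = 2*l² (x(l) = l*(2*l) = 2*l²)
(x(-5)*1)*(-8) = ((2*(-5)²)*1)*(-8) = ((2*25)*1)*(-8) = (50*1)*(-8) = 50*(-8) = -400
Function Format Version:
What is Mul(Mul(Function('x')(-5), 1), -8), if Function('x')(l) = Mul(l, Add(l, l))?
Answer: -400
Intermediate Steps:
Function('x')(l) = Mul(2, Pow(l, 2)) (Function('x')(l) = Mul(l, Mul(2, l)) = Mul(2, Pow(l, 2)))
Mul(Mul(Function('x')(-5), 1), -8) = Mul(Mul(Mul(2, Pow(-5, 2)), 1), -8) = Mul(Mul(Mul(2, 25), 1), -8) = Mul(Mul(50, 1), -8) = Mul(50, -8) = -400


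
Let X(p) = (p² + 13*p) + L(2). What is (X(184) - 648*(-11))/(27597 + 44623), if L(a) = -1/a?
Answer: 86751/144440 ≈ 0.60060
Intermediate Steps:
X(p) = -½ + p² + 13*p (X(p) = (p² + 13*p) - 1/2 = (p² + 13*p) - 1*½ = (p² + 13*p) - ½ = -½ + p² + 13*p)
(X(184) - 648*(-11))/(27597 + 44623) = ((-½ + 184² + 13*184) - 648*(-11))/(27597 + 44623) = ((-½ + 33856 + 2392) + 7128)/72220 = (72495/2 + 7128)*(1/72220) = (86751/2)*(1/72220) = 86751/144440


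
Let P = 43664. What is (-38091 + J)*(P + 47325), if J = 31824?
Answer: -570228063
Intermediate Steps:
(-38091 + J)*(P + 47325) = (-38091 + 31824)*(43664 + 47325) = -6267*90989 = -570228063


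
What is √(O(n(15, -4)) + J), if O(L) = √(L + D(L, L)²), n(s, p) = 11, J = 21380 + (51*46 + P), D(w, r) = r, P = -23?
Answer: √(23703 + 2*√33) ≈ 154.00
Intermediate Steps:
J = 23703 (J = 21380 + (51*46 - 23) = 21380 + (2346 - 23) = 21380 + 2323 = 23703)
O(L) = √(L + L²)
√(O(n(15, -4)) + J) = √(√(11*(1 + 11)) + 23703) = √(√(11*12) + 23703) = √(√132 + 23703) = √(2*√33 + 23703) = √(23703 + 2*√33)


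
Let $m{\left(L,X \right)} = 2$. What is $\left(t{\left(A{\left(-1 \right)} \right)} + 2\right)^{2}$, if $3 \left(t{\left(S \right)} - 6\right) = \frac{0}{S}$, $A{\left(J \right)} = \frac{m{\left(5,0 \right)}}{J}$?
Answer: $64$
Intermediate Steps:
$A{\left(J \right)} = \frac{2}{J}$
$t{\left(S \right)} = 6$ ($t{\left(S \right)} = 6 + \frac{0 \frac{1}{S}}{3} = 6 + \frac{1}{3} \cdot 0 = 6 + 0 = 6$)
$\left(t{\left(A{\left(-1 \right)} \right)} + 2\right)^{2} = \left(6 + 2\right)^{2} = 8^{2} = 64$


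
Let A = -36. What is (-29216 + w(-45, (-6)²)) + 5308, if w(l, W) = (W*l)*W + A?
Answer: -82264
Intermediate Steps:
w(l, W) = -36 + l*W² (w(l, W) = (W*l)*W - 36 = l*W² - 36 = -36 + l*W²)
(-29216 + w(-45, (-6)²)) + 5308 = (-29216 + (-36 - 45*((-6)²)²)) + 5308 = (-29216 + (-36 - 45*36²)) + 5308 = (-29216 + (-36 - 45*1296)) + 5308 = (-29216 + (-36 - 58320)) + 5308 = (-29216 - 58356) + 5308 = -87572 + 5308 = -82264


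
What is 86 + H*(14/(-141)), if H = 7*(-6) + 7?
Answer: 12616/141 ≈ 89.475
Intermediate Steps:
H = -35 (H = -42 + 7 = -35)
86 + H*(14/(-141)) = 86 - 490/(-141) = 86 - 490*(-1)/141 = 86 - 35*(-14/141) = 86 + 490/141 = 12616/141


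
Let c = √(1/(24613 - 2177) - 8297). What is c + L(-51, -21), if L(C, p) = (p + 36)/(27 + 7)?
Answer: 15/34 + 3*I*√116013745891/11218 ≈ 0.44118 + 91.088*I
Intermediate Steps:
L(C, p) = 18/17 + p/34 (L(C, p) = (36 + p)/34 = (36 + p)*(1/34) = 18/17 + p/34)
c = 3*I*√116013745891/11218 (c = √(1/22436 - 8297) = √(-186151491/22436) = 3*I*√116013745891/11218 ≈ 91.088*I)
c + L(-51, -21) = 3*I*√116013745891/11218 + (18/17 + (1/34)*(-21)) = 3*I*√116013745891/11218 + (18/17 - 21/34) = 3*I*√116013745891/11218 + 15/34 = 15/34 + 3*I*√116013745891/11218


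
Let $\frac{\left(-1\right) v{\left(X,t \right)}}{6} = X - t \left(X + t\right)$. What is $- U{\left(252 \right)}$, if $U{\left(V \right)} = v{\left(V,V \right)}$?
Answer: $-760536$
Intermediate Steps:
$v{\left(X,t \right)} = - 6 X + 6 t \left(X + t\right)$ ($v{\left(X,t \right)} = - 6 \left(X - t \left(X + t\right)\right) = - 6 X + 6 t \left(X + t\right)$)
$U{\left(V \right)} = - 6 V + 12 V^{2}$ ($U{\left(V \right)} = - 6 V + 6 V^{2} + 6 V V = - 6 V + 6 V^{2} + 6 V^{2} = - 6 V + 12 V^{2}$)
$- U{\left(252 \right)} = - 6 \cdot 252 \left(-1 + 2 \cdot 252\right) = - 6 \cdot 252 \left(-1 + 504\right) = - 6 \cdot 252 \cdot 503 = \left(-1\right) 760536 = -760536$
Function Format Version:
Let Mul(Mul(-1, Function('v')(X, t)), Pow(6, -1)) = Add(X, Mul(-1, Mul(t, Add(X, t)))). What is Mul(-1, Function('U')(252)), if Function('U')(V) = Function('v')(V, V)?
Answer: -760536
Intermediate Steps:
Function('v')(X, t) = Add(Mul(-6, X), Mul(6, t, Add(X, t))) (Function('v')(X, t) = Mul(-6, Add(X, Mul(-1, Mul(t, Add(X, t))))) = Mul(-6, Add(X, Mul(-1, t, Add(X, t)))) = Add(Mul(-6, X), Mul(6, t, Add(X, t))))
Function('U')(V) = Add(Mul(-6, V), Mul(12, Pow(V, 2))) (Function('U')(V) = Add(Mul(-6, V), Mul(6, Pow(V, 2)), Mul(6, V, V)) = Add(Mul(-6, V), Mul(6, Pow(V, 2)), Mul(6, Pow(V, 2))) = Add(Mul(-6, V), Mul(12, Pow(V, 2))))
Mul(-1, Function('U')(252)) = Mul(-1, Mul(6, 252, Add(-1, Mul(2, 252)))) = Mul(-1, Mul(6, 252, Add(-1, 504))) = Mul(-1, Mul(6, 252, 503)) = Mul(-1, 760536) = -760536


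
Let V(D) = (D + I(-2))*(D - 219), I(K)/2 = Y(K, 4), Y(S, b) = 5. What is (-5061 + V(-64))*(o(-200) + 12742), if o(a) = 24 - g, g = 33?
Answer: 130143993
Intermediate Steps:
I(K) = 10 (I(K) = 2*5 = 10)
o(a) = -9 (o(a) = 24 - 1*33 = 24 - 33 = -9)
V(D) = (-219 + D)*(10 + D) (V(D) = (D + 10)*(D - 219) = (10 + D)*(-219 + D) = (-219 + D)*(10 + D))
(-5061 + V(-64))*(o(-200) + 12742) = (-5061 + (-2190 + (-64)² - 209*(-64)))*(-9 + 12742) = (-5061 + (-2190 + 4096 + 13376))*12733 = (-5061 + 15282)*12733 = 10221*12733 = 130143993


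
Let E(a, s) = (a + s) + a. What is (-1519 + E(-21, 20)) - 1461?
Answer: -3002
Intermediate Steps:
E(a, s) = s + 2*a
(-1519 + E(-21, 20)) - 1461 = (-1519 + (20 + 2*(-21))) - 1461 = (-1519 + (20 - 42)) - 1461 = (-1519 - 22) - 1461 = -1541 - 1461 = -3002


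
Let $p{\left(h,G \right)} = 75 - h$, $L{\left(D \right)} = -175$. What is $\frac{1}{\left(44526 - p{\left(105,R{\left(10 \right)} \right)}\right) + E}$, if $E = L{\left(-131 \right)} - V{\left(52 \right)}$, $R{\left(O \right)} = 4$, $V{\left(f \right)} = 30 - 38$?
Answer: $\frac{1}{44389} \approx 2.2528 \cdot 10^{-5}$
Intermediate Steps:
$V{\left(f \right)} = -8$
$E = -167$ ($E = -175 - -8 = -175 + 8 = -167$)
$\frac{1}{\left(44526 - p{\left(105,R{\left(10 \right)} \right)}\right) + E} = \frac{1}{\left(44526 - \left(75 - 105\right)\right) - 167} = \frac{1}{\left(44526 - -30\right) - 167} = \frac{1}{\left(44526 + 30\right) - 167} = \frac{1}{44556 - 167} = \frac{1}{44389}$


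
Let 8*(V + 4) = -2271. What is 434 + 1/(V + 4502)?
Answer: 14631450/33713 ≈ 434.00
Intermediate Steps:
V = -2303/8 (V = -4 + (⅛)*(-2271) = -4 - 2271/8 = -2303/8 ≈ -287.88)
434 + 1/(V + 4502) = 434 + 1/(-2303/8 + 4502) = 434 + 1/(33713/8) = 434 + 8/33713 = 14631450/33713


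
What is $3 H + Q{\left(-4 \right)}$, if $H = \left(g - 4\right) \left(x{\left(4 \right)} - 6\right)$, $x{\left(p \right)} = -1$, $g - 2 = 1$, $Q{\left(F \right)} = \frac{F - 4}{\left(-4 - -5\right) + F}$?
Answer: $\frac{71}{3} \approx 23.667$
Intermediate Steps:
$Q{\left(F \right)} = \frac{-4 + F}{1 + F}$ ($Q{\left(F \right)} = \frac{-4 + F}{\left(-4 + 5\right) + F} = \frac{-4 + F}{1 + F}$)
$g = 3$ ($g = 2 + 1 = 3$)
$H = 7$ ($H = \left(3 - 4\right) \left(-1 - 6\right) = \left(-1\right) \left(-7\right) = 7$)
$3 H + Q{\left(-4 \right)} = 3 \cdot 7 + \frac{-4 - 4}{1 - 4} = 21 + \frac{1}{-3} \left(-8\right) = 21 - - \frac{8}{3} = 21 + \frac{8}{3} = \frac{71}{3}$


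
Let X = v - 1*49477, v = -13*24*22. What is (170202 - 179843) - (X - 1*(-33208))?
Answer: 13492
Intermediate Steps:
v = -6864 (v = -312*22 = -6864)
X = -56341 (X = -6864 - 1*49477 = -6864 - 49477 = -56341)
(170202 - 179843) - (X - 1*(-33208)) = (170202 - 179843) - (-56341 - 1*(-33208)) = -9641 - (-56341 + 33208) = -9641 - 1*(-23133) = -9641 + 23133 = 13492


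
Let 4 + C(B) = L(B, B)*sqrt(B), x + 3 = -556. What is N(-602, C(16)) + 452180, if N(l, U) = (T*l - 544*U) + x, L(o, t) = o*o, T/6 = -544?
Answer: 1861669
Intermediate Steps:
x = -559 (x = -3 - 556 = -559)
T = -3264 (T = 6*(-544) = -3264)
L(o, t) = o**2
C(B) = -4 + B**(5/2) (C(B) = -4 + B**2*sqrt(B) = -4 + B**(5/2))
N(l, U) = -559 - 3264*l - 544*U (N(l, U) = (-3264*l - 544*U) - 559 = -559 - 3264*l - 544*U)
N(-602, C(16)) + 452180 = (-559 - 3264*(-602) - 544*(-4 + 16**(5/2))) + 452180 = (-559 + 1964928 - 544*(-4 + 1024)) + 452180 = (-559 + 1964928 - 544*1020) + 452180 = (-559 + 1964928 - 554880) + 452180 = 1409489 + 452180 = 1861669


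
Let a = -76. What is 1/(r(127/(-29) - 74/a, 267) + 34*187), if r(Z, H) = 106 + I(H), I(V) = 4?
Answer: 1/6468 ≈ 0.00015461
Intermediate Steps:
r(Z, H) = 110 (r(Z, H) = 106 + 4 = 110)
1/(r(127/(-29) - 74/a, 267) + 34*187) = 1/(110 + 34*187) = 1/(110 + 6358) = 1/6468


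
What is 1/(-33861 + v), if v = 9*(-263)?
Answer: -1/36228 ≈ -2.7603e-5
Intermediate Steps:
v = -2367
1/(-33861 + v) = 1/(-33861 - 2367) = 1/(-36228) = -1/36228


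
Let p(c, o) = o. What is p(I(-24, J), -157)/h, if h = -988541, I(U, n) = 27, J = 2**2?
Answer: 157/988541 ≈ 0.00015882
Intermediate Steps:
J = 4
p(I(-24, J), -157)/h = -157/(-988541) = -157*(-1/988541) = 157/988541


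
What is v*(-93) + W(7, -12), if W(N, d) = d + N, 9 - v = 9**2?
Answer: 6691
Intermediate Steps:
v = -72 (v = 9 - 1*9**2 = 9 - 1*81 = 9 - 81 = -72)
W(N, d) = N + d
v*(-93) + W(7, -12) = -72*(-93) + (7 - 12) = 6696 - 5 = 6691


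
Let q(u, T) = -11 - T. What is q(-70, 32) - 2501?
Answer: -2544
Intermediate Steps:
q(-70, 32) - 2501 = (-11 - 1*32) - 2501 = (-11 - 32) - 2501 = -43 - 2501 = -2544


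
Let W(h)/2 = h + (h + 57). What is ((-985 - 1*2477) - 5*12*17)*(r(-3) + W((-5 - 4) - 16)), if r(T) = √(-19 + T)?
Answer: -62748 - 4482*I*√22 ≈ -62748.0 - 21022.0*I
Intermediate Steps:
W(h) = 114 + 4*h (W(h) = 2*(h + (h + 57)) = 2*(h + (57 + h)) = 2*(57 + 2*h) = 114 + 4*h)
((-985 - 1*2477) - 5*12*17)*(r(-3) + W((-5 - 4) - 16)) = ((-985 - 1*2477) - 5*12*17)*(√(-19 - 3) + (114 + 4*((-5 - 4) - 16))) = ((-985 - 2477) - 60*17)*(√(-22) + (114 + 4*(-9 - 16))) = (-3462 - 1020)*(I*√22 + (114 + 4*(-25))) = -4482*(I*√22 + (114 - 100)) = -4482*(I*√22 + 14) = -4482*(14 + I*√22) = -62748 - 4482*I*√22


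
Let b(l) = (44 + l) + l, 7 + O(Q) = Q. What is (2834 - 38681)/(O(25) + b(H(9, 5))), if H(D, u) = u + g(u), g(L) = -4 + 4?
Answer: -3983/8 ≈ -497.88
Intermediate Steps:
O(Q) = -7 + Q
g(L) = 0
H(D, u) = u (H(D, u) = u + 0 = u)
b(l) = 44 + 2*l
(2834 - 38681)/(O(25) + b(H(9, 5))) = (2834 - 38681)/((-7 + 25) + (44 + 2*5)) = -35847/(18 + (44 + 10)) = -35847/(18 + 54) = -35847/72 = -35847*1/72 = -3983/8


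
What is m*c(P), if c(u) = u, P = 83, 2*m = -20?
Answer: -830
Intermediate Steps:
m = -10 (m = (1/2)*(-20) = -10)
m*c(P) = -10*83 = -830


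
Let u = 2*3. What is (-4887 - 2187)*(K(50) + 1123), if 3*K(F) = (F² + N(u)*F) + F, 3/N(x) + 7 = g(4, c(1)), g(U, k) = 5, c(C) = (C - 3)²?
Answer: -13780152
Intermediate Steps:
c(C) = (-3 + C)²
u = 6
N(x) = -3/2 (N(x) = 3/(-7 + 5) = 3/(-2) = 3*(-½) = -3/2)
K(F) = -F/6 + F²/3 (K(F) = ((F² - 3*F/2) + F)/3 = (F² - F/2)/3 = -F/6 + F²/3)
(-4887 - 2187)*(K(50) + 1123) = (-4887 - 2187)*((⅙)*50*(-1 + 2*50) + 1123) = -7074*((⅙)*50*(-1 + 100) + 1123) = -7074*((⅙)*50*99 + 1123) = -7074*(825 + 1123) = -7074*1948 = -13780152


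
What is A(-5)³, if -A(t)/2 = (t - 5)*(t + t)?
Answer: -8000000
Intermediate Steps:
A(t) = -4*t*(-5 + t) (A(t) = -2*(t - 5)*(t + t) = -2*(-5 + t)*2*t = -4*t*(-5 + t))
A(-5)³ = (4*(-5)*(5 - 1*(-5)))³ = (4*(-5)*(5 + 5))³ = (4*(-5)*10)³ = (-200)³ = -8000000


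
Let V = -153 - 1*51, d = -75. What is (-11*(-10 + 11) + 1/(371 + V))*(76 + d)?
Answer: -1836/167 ≈ -10.994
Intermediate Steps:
V = -204 (V = -153 - 51 = -204)
(-11*(-10 + 11) + 1/(371 + V))*(76 + d) = (-11*(-10 + 11) + 1/(371 - 204))*(76 - 75) = (-11*1 + 1/167)*1 = (-11 + 1/167)*1 = -1836/167*1 = -1836/167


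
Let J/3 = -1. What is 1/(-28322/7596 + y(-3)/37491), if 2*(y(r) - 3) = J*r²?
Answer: -23731803/88491655 ≈ -0.26818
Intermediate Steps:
J = -3 (J = 3*(-1) = -3)
y(r) = 3 - 3*r²/2 (y(r) = 3 + (-3*r²)/2 = 3 - 3*r²/2)
1/(-28322/7596 + y(-3)/37491) = 1/(-28322/7596 + (3 - 3/2*(-3)²)/37491) = 1/(-28322*1/7596 + (3 - 3/2*9)*(1/37491)) = 1/(-14161/3798 + (3 - 27/2)*(1/37491)) = 1/(-14161/3798 - 21/2*1/37491) = 1/(-14161/3798 - 7/24994) = 1/(-88491655/23731803) = -23731803/88491655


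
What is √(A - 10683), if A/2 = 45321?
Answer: √79959 ≈ 282.77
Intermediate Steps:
A = 90642 (A = 2*45321 = 90642)
√(A - 10683) = √(90642 - 10683) = √79959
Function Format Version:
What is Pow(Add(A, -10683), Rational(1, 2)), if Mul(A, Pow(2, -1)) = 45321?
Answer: Pow(79959, Rational(1, 2)) ≈ 282.77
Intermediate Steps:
A = 90642 (A = Mul(2, 45321) = 90642)
Pow(Add(A, -10683), Rational(1, 2)) = Pow(Add(90642, -10683), Rational(1, 2)) = Pow(79959, Rational(1, 2))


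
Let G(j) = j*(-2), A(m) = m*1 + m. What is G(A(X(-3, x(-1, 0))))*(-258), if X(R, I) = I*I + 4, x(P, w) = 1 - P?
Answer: 8256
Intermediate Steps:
X(R, I) = 4 + I**2 (X(R, I) = I**2 + 4 = 4 + I**2)
A(m) = 2*m (A(m) = m + m = 2*m)
G(j) = -2*j
G(A(X(-3, x(-1, 0))))*(-258) = -4*(4 + (1 - 1*(-1))**2)*(-258) = -4*(4 + (1 + 1)**2)*(-258) = -4*(4 + 2**2)*(-258) = -4*(4 + 4)*(-258) = -4*8*(-258) = -2*16*(-258) = -32*(-258) = 8256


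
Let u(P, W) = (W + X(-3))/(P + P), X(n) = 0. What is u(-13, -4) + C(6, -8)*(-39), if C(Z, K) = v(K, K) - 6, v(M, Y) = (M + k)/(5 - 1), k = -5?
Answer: 18767/52 ≈ 360.90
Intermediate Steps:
u(P, W) = W/(2*P) (u(P, W) = (W + 0)/(P + P) = W/((2*P)) = W*(1/(2*P)) = W/(2*P))
v(M, Y) = -5/4 + M/4 (v(M, Y) = (M - 5)/(5 - 1) = (-5 + M)/4 = (-5 + M)*(¼) = -5/4 + M/4)
C(Z, K) = -29/4 + K/4 (C(Z, K) = (-5/4 + K/4) - 6 = -29/4 + K/4)
u(-13, -4) + C(6, -8)*(-39) = (½)*(-4)/(-13) + (-29/4 + (¼)*(-8))*(-39) = (½)*(-4)*(-1/13) + (-29/4 - 2)*(-39) = 2/13 - 37/4*(-39) = 2/13 + 1443/4 = 18767/52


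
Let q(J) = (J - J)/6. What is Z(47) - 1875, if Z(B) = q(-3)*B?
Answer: -1875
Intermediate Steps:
q(J) = 0 (q(J) = 0*(⅙) = 0)
Z(B) = 0 (Z(B) = 0*B = 0)
Z(47) - 1875 = 0 - 1875 = -1875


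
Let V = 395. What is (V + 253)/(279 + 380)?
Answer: 648/659 ≈ 0.98331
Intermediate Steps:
(V + 253)/(279 + 380) = (395 + 253)/(279 + 380) = 648/659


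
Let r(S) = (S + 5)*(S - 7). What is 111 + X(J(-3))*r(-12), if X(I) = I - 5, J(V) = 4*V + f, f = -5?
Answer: -2815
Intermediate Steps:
J(V) = -5 + 4*V (J(V) = 4*V - 5 = -5 + 4*V)
X(I) = -5 + I
r(S) = (-7 + S)*(5 + S) (r(S) = (5 + S)*(-7 + S) = (-7 + S)*(5 + S))
111 + X(J(-3))*r(-12) = 111 + (-5 + (-5 + 4*(-3)))*(-35 + (-12)² - 2*(-12)) = 111 + (-5 + (-5 - 12))*(-35 + 144 + 24) = 111 + (-5 - 17)*133 = 111 - 22*133 = 111 - 2926 = -2815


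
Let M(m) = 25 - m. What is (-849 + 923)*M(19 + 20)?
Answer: -1036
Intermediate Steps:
(-849 + 923)*M(19 + 20) = (-849 + 923)*(25 - (19 + 20)) = 74*(25 - 1*39) = 74*(25 - 39) = 74*(-14) = -1036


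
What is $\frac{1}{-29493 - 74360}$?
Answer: $- \frac{1}{103853} \approx -9.629 \cdot 10^{-6}$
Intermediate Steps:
$\frac{1}{-29493 - 74360} = \frac{1}{-103853} = - \frac{1}{103853}$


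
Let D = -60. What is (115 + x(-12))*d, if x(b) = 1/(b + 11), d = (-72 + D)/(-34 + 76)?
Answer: -2508/7 ≈ -358.29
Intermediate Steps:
d = -22/7 (d = (-72 - 60)/(-34 + 76) = -132/42 = -132*1/42 = -22/7 ≈ -3.1429)
x(b) = 1/(11 + b)
(115 + x(-12))*d = (115 + 1/(11 - 12))*(-22/7) = (115 + 1/(-1))*(-22/7) = (115 - 1)*(-22/7) = 114*(-22/7) = -2508/7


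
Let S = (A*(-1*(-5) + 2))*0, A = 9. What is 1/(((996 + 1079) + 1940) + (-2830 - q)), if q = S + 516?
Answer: 1/669 ≈ 0.0014948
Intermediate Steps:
S = 0 (S = (9*(-1*(-5) + 2))*0 = (9*(5 + 2))*0 = (9*7)*0 = 63*0 = 0)
q = 516 (q = 0 + 516 = 516)
1/(((996 + 1079) + 1940) + (-2830 - q)) = 1/(((996 + 1079) + 1940) + (-2830 - 1*516)) = 1/((2075 + 1940) + (-2830 - 516)) = 1/(4015 - 3346) = 1/669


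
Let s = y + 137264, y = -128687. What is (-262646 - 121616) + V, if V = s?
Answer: -375685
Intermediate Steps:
s = 8577 (s = -128687 + 137264 = 8577)
V = 8577
(-262646 - 121616) + V = (-262646 - 121616) + 8577 = -384262 + 8577 = -375685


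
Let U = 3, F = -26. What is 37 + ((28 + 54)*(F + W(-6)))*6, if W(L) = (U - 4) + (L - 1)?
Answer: -16691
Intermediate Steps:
W(L) = -2 + L (W(L) = (3 - 4) + (L - 1) = -1 + (-1 + L) = -2 + L)
37 + ((28 + 54)*(F + W(-6)))*6 = 37 + ((28 + 54)*(-26 + (-2 - 6)))*6 = 37 + (82*(-26 - 8))*6 = 37 + (82*(-34))*6 = 37 - 2788*6 = 37 - 16728 = -16691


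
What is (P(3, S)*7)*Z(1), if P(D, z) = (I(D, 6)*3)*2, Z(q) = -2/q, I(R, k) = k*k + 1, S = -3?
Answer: -3108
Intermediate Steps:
I(R, k) = 1 + k² (I(R, k) = k² + 1 = 1 + k²)
P(D, z) = 222 (P(D, z) = ((1 + 6²)*3)*2 = ((1 + 36)*3)*2 = (37*3)*2 = 111*2 = 222)
(P(3, S)*7)*Z(1) = (222*7)*(-2/1) = 1554*(-2*1) = 1554*(-2) = -3108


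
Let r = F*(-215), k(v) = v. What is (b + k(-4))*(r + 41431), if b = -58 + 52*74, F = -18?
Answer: 171509586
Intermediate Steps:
r = 3870 (r = -18*(-215) = 3870)
b = 3790 (b = -58 + 3848 = 3790)
(b + k(-4))*(r + 41431) = (3790 - 4)*(3870 + 41431) = 3786*45301 = 171509586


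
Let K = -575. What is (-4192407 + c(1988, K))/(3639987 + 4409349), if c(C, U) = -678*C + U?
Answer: -2770423/4024668 ≈ -0.68836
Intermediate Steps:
c(C, U) = U - 678*C
(-4192407 + c(1988, K))/(3639987 + 4409349) = (-4192407 + (-575 - 678*1988))/(3639987 + 4409349) = (-4192407 + (-575 - 1347864))/8049336 = (-4192407 - 1348439)*(1/8049336) = -5540846*1/8049336 = -2770423/4024668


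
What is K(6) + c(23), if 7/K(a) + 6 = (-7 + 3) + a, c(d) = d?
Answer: 85/4 ≈ 21.250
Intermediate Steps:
K(a) = 7/(-10 + a) (K(a) = 7/(-6 + ((-7 + 3) + a)) = 7/(-6 + (-4 + a)) = 7/(-10 + a))
K(6) + c(23) = 7/(-10 + 6) + 23 = 7/(-4) + 23 = 7*(-¼) + 23 = -7/4 + 23 = 85/4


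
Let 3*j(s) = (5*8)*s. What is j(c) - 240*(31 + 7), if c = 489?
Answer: -2600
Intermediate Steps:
j(s) = 40*s/3 (j(s) = ((5*8)*s)/3 = (40*s)/3 = 40*s/3)
j(c) - 240*(31 + 7) = (40/3)*489 - 240*(31 + 7) = 6520 - 240*38 = 6520 - 1*9120 = 6520 - 9120 = -2600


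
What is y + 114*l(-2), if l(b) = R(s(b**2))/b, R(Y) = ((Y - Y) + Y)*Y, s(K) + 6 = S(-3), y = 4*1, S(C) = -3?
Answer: -4613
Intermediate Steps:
y = 4
s(K) = -9 (s(K) = -6 - 3 = -9)
R(Y) = Y**2 (R(Y) = (0 + Y)*Y = Y*Y = Y**2)
l(b) = 81/b (l(b) = (-9)**2/b = 81/b)
y + 114*l(-2) = 4 + 114*(81/(-2)) = 4 + 114*(81*(-1/2)) = 4 + 114*(-81/2) = 4 - 4617 = -4613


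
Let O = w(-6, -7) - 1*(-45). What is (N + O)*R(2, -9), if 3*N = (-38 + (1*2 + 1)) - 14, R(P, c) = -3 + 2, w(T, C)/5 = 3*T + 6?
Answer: 94/3 ≈ 31.333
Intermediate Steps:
w(T, C) = 30 + 15*T (w(T, C) = 5*(3*T + 6) = 5*(6 + 3*T) = 30 + 15*T)
R(P, c) = -1
O = -15 (O = (30 + 15*(-6)) - 1*(-45) = (30 - 90) + 45 = -60 + 45 = -15)
N = -49/3 (N = ((-38 + (1*2 + 1)) - 14)/3 = ((-38 + (2 + 1)) - 14)/3 = ((-38 + 3) - 14)/3 = (-35 - 14)/3 = (⅓)*(-49) = -49/3 ≈ -16.333)
(N + O)*R(2, -9) = (-49/3 - 15)*(-1) = -94/3*(-1) = 94/3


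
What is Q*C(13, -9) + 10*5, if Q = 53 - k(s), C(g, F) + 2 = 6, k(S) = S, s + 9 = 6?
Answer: 274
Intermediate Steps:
s = -3 (s = -9 + 6 = -3)
C(g, F) = 4 (C(g, F) = -2 + 6 = 4)
Q = 56 (Q = 53 - 1*(-3) = 53 + 3 = 56)
Q*C(13, -9) + 10*5 = 56*4 + 10*5 = 224 + 50 = 274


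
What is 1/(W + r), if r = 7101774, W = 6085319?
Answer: 1/13187093 ≈ 7.5832e-8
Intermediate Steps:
1/(W + r) = 1/(6085319 + 7101774) = 1/13187093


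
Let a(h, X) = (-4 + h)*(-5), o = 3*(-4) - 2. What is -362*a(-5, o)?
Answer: -16290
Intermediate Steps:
o = -14 (o = -12 - 2 = -14)
a(h, X) = 20 - 5*h
-362*a(-5, o) = -362*(20 - 5*(-5)) = -362*(20 + 25) = -362*45 = -16290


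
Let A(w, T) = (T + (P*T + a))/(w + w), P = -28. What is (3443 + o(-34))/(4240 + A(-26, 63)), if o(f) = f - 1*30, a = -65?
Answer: 87854/111123 ≈ 0.79060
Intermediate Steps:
o(f) = -30 + f (o(f) = f - 30 = -30 + f)
A(w, T) = (-65 - 27*T)/(2*w) (A(w, T) = (T + (-28*T - 65))/(w + w) = (T + (-65 - 28*T))/((2*w)) = (-65 - 27*T)*(1/(2*w)) = (-65 - 27*T)/(2*w))
(3443 + o(-34))/(4240 + A(-26, 63)) = (3443 + (-30 - 34))/(4240 + (½)*(-65 - 27*63)/(-26)) = (3443 - 64)/(4240 + (½)*(-1/26)*(-65 - 1701)) = 3379/(4240 + (½)*(-1/26)*(-1766)) = 3379/(4240 + 883/26) = 3379/(111123/26) = 3379*(26/111123) = 87854/111123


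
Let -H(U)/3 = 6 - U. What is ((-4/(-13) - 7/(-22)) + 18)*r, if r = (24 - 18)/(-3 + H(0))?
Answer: -761/143 ≈ -5.3217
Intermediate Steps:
H(U) = -18 + 3*U (H(U) = -3*(6 - U) = -18 + 3*U)
r = -2/7 (r = (24 - 18)/(-3 + (-18 + 3*0)) = 6/(-3 + (-18 + 0)) = 6/(-3 - 18) = 6/(-21) = 6*(-1/21) = -2/7 ≈ -0.28571)
((-4/(-13) - 7/(-22)) + 18)*r = ((-4/(-13) - 7/(-22)) + 18)*(-2/7) = ((-4*(-1/13) - 7*(-1/22)) + 18)*(-2/7) = ((4/13 + 7/22) + 18)*(-2/7) = (179/286 + 18)*(-2/7) = (5327/286)*(-2/7) = -761/143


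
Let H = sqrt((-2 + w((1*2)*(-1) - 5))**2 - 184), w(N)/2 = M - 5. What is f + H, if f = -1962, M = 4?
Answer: -1962 + 2*I*sqrt(42) ≈ -1962.0 + 12.961*I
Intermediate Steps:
w(N) = -2 (w(N) = 2*(4 - 5) = 2*(-1) = -2)
H = 2*I*sqrt(42) (H = sqrt((-2 - 2)**2 - 184) = sqrt((-4)**2 - 184) = sqrt(16 - 184) = sqrt(-168) = 2*I*sqrt(42) ≈ 12.961*I)
f + H = -1962 + 2*I*sqrt(42)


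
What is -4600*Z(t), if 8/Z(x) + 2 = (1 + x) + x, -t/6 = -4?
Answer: -36800/47 ≈ -782.98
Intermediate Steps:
t = 24 (t = -6*(-4) = 24)
Z(x) = 8/(-1 + 2*x) (Z(x) = 8/(-2 + ((1 + x) + x)) = 8/(-2 + (1 + 2*x)) = 8/(-1 + 2*x))
-4600*Z(t) = -36800/(-1 + 2*24) = -36800/(-1 + 48) = -36800/47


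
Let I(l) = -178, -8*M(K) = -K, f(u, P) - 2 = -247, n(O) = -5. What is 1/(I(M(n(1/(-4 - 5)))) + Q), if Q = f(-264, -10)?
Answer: -1/423 ≈ -0.0023641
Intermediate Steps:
f(u, P) = -245 (f(u, P) = 2 - 247 = -245)
M(K) = K/8 (M(K) = -(-1)*K/8 = K/8)
Q = -245
1/(I(M(n(1/(-4 - 5)))) + Q) = 1/(-178 - 245) = 1/(-423) = -1/423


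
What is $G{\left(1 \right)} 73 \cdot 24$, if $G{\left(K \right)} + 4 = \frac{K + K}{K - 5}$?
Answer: $-7884$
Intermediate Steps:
$G{\left(K \right)} = -4 + \frac{2 K}{-5 + K}$ ($G{\left(K \right)} = -4 + \frac{K + K}{K - 5} = -4 + \frac{2 K}{-5 + K}$)
$G{\left(1 \right)} 73 \cdot 24 = \frac{2 \left(10 - 1\right)}{-5 + 1} \cdot 73 \cdot 24 = \frac{2 \left(10 - 1\right)}{-4} \cdot 73 \cdot 24 = 2 \left(- \frac{1}{4}\right) 9 \cdot 73 \cdot 24 = \left(- \frac{9}{2}\right) 73 \cdot 24 = \left(- \frac{657}{2}\right) 24 = -7884$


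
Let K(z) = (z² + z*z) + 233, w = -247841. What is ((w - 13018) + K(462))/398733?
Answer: 166262/398733 ≈ 0.41698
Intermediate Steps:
K(z) = 233 + 2*z² (K(z) = (z² + z²) + 233 = 2*z² + 233 = 233 + 2*z²)
((w - 13018) + K(462))/398733 = ((-247841 - 13018) + (233 + 2*462²))/398733 = (-260859 + (233 + 2*213444))*(1/398733) = (-260859 + (233 + 426888))*(1/398733) = (-260859 + 427121)*(1/398733) = 166262*(1/398733) = 166262/398733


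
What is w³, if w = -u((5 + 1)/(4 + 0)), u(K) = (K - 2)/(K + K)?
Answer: 1/216 ≈ 0.0046296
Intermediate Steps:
u(K) = (-2 + K)/(2*K) (u(K) = (-2 + K)/((2*K)) = (-2 + K)*(1/(2*K)) = (-2 + K)/(2*K))
w = ⅙ (w = -(-2 + (5 + 1)/(4 + 0))/(2*((5 + 1)/(4 + 0))) = -(-2 + 6/4)/(2*(6/4)) = -(-2 + 6*(¼))/(2*(6*(¼))) = -(-2 + 3/2)/(2*3/2) = -2*(-1)/(2*3*2) = -1*(-⅙) = ⅙ ≈ 0.16667)
w³ = (⅙)³ = 1/216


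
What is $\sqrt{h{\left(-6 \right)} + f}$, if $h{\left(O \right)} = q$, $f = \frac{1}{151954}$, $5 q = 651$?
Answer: $\frac{\sqrt{75158012766430}}{759770} \approx 11.411$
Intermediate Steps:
$q = \frac{651}{5}$ ($q = \frac{1}{5} \cdot 651 = \frac{651}{5} \approx 130.2$)
$f = \frac{1}{151954} \approx 6.5809 \cdot 10^{-6}$
$h{\left(O \right)} = \frac{651}{5}$
$\sqrt{h{\left(-6 \right)} + f} = \sqrt{\frac{651}{5} + \frac{1}{151954}} = \sqrt{\frac{98922059}{759770}} = \frac{\sqrt{75158012766430}}{759770}$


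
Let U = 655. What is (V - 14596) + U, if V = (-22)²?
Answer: -13457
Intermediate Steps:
V = 484
(V - 14596) + U = (484 - 14596) + 655 = -14112 + 655 = -13457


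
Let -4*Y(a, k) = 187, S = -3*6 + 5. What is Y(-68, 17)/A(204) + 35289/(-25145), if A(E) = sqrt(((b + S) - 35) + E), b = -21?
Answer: -35289/25145 - 187*sqrt(15)/180 ≈ -5.4270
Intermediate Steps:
S = -13 (S = -18 + 5 = -13)
Y(a, k) = -187/4 (Y(a, k) = -1/4*187 = -187/4)
A(E) = sqrt(-69 + E) (A(E) = sqrt(((-21 - 13) - 35) + E) = sqrt((-34 - 35) + E) = sqrt(-69 + E))
Y(-68, 17)/A(204) + 35289/(-25145) = -187/(4*sqrt(-69 + 204)) + 35289/(-25145) = -187*sqrt(15)/45/4 + 35289*(-1/25145) = -187*sqrt(15)/45/4 - 35289/25145 = -187*sqrt(15)/180 - 35289/25145 = -35289/25145 - 187*sqrt(15)/180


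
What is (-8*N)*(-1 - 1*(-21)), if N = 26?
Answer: -4160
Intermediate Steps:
(-8*N)*(-1 - 1*(-21)) = (-8*26)*(-1 - 1*(-21)) = -208*(-1 + 21) = -208*20 = -4160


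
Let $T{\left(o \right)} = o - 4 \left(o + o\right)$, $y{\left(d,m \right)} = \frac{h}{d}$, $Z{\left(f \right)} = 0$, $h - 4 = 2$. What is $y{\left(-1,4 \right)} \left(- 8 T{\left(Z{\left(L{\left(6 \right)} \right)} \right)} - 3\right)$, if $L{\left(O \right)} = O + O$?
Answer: $18$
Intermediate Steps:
$L{\left(O \right)} = 2 O$
$h = 6$ ($h = 4 + 2 = 6$)
$y{\left(d,m \right)} = \frac{6}{d}$ ($y{\left(d,m \right)} = \frac{1}{d} 6 = \frac{6}{d}$)
$T{\left(o \right)} = - 7 o$ ($T{\left(o \right)} = o - 4 \cdot 2 o = o - 8 o = - 7 o$)
$y{\left(-1,4 \right)} \left(- 8 T{\left(Z{\left(L{\left(6 \right)} \right)} \right)} - 3\right) = \frac{6}{-1} \left(- 8 \left(\left(-7\right) 0\right) - 3\right) = 6 \left(-1\right) \left(\left(-8\right) 0 - 3\right) = - 6 \left(0 - 3\right) = \left(-6\right) \left(-3\right) = 18$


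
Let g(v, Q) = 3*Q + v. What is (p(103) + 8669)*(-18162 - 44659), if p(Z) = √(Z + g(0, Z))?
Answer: -544595249 - 125642*√103 ≈ -5.4587e+8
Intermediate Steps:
g(v, Q) = v + 3*Q
p(Z) = 2*√Z (p(Z) = √(Z + (0 + 3*Z)) = √(Z + 3*Z) = √(4*Z) = 2*√Z)
(p(103) + 8669)*(-18162 - 44659) = (2*√103 + 8669)*(-18162 - 44659) = (8669 + 2*√103)*(-62821) = -544595249 - 125642*√103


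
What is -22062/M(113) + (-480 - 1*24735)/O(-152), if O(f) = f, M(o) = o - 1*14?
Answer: -285713/5016 ≈ -56.960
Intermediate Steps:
M(o) = -14 + o (M(o) = o - 14 = -14 + o)
-22062/M(113) + (-480 - 1*24735)/O(-152) = -22062/(-14 + 113) + (-480 - 1*24735)/(-152) = -22062/99 + (-480 - 24735)*(-1/152) = -22062*1/99 - 25215*(-1/152) = -7354/33 + 25215/152 = -285713/5016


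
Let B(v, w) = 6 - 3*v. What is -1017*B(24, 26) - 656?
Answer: 66466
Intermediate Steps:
-1017*B(24, 26) - 656 = -1017*(6 - 3*24) - 656 = -1017*(6 - 72) - 656 = -1017*(-66) - 656 = 67122 - 656 = 66466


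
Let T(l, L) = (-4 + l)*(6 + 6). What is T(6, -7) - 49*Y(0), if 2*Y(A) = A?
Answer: 24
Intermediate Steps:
T(l, L) = -48 + 12*l (T(l, L) = (-4 + l)*12 = -48 + 12*l)
Y(A) = A/2
T(6, -7) - 49*Y(0) = (-48 + 12*6) - 49*0/2 = (-48 + 72) - 49*0 = 24 + 0 = 24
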